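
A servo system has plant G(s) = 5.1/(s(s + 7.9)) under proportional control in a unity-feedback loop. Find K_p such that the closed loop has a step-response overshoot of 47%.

K_p = 56

From %OS = 100·exp(−πζ/√(1−ζ²)) = 47%, ζ = −ln(0.47)/√(π²+ln²(0.47)) = 0.2337.
Characteristic equation s² + 7.9s + 5.1K_p = 0 gives ζ = 7.9/(2√(5.1K_p)).
Setting ζ = 0.2337: √(5.1K_p) = 7.9/(2·0.2337) = 16.9, so K_p = 285.7/5.1 = 56.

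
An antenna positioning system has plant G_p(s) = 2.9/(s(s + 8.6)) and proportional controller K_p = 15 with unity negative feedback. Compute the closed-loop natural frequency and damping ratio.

With unity feedback the closed-loop characteristic equation is s² + 8.6s + 15·2.9 = s² + 8.6s + 43.5 = 0.
Matching s² + 2ζω_n s + ω_n²: ω_n = √43.5 = 6.595 rad/s and 2ζω_n = 8.6, so ζ = 8.6/(2·6.595) = 0.652.

ω_n = 6.6 rad/s, ζ = 0.652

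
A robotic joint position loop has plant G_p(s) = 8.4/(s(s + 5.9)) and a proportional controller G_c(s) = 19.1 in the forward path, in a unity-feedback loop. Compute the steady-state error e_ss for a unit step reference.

The open loop G_c(s)G_p(s) has a pole at the origin (type 1), so the static position error constant is infinite and e_ss = 1/(1+∞) = 0.

0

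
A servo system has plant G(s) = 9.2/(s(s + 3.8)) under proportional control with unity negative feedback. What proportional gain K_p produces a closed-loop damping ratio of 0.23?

Closed-loop characteristic equation: s² + 3.8s + K_p·9.2 = 0.
So ω_n = √(9.2K_p) and 2ζω_n = 3.8, giving ζ = 3.8/(2√(9.2K_p)).
Setting ζ = 0.23: √(9.2K_p) = 3.8/(2·0.23) = 8.261, so K_p = 68.24/9.2 = 7.42.

K_p = 7.42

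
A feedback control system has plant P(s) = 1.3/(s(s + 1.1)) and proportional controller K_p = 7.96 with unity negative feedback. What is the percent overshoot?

58%

Closed-loop characteristic equation: s² + 1.1s + 10.35 = 0, so ω_n = 3.217 rad/s and ζ = 1.1/(2·3.217) = 0.171.
%OS = 100·exp(−πζ/√(1−ζ²)) = 100·exp(−π·0.171/√0.9708) = 58%.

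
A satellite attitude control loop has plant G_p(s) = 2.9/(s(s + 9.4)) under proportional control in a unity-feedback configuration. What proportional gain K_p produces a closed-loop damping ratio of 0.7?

Closed-loop characteristic equation: s² + 9.4s + K_p·2.9 = 0.
So ω_n = √(2.9K_p) and 2ζω_n = 9.4, giving ζ = 9.4/(2√(2.9K_p)).
Setting ζ = 0.7: √(2.9K_p) = 9.4/(2·0.7) = 6.714, so K_p = 45.08/2.9 = 15.5.

K_p = 15.5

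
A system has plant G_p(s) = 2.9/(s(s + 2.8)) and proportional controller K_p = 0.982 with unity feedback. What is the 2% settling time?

T_s ≈ 2.86 s

The closed-loop denominator s² + 2.8s + 2.848 gives ω_n = √2.848 = 1.688 and ζ = 2.8/(2ω_n) = 0.8296.
2% settling time T_s ≈ 4/(ζω_n) = 4/1.4 = 2.86 s.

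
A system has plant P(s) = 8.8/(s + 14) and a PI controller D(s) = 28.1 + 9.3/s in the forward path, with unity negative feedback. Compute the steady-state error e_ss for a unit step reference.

The open loop D(s)P(s) has a pole at the origin (type 1), so the static position error constant is infinite and e_ss = 1/(1+∞) = 0.

0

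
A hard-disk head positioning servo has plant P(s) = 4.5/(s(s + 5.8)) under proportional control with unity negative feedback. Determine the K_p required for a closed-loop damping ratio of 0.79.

Closed-loop characteristic equation: s² + 5.8s + K_p·4.5 = 0.
So ω_n = √(4.5K_p) and 2ζω_n = 5.8, giving ζ = 5.8/(2√(4.5K_p)).
Setting ζ = 0.79: √(4.5K_p) = 5.8/(2·0.79) = 3.671, so K_p = 13.48/4.5 = 2.99.

K_p = 2.99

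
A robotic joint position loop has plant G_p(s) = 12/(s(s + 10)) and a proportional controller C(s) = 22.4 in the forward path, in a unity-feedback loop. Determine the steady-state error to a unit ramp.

0.0372

The loop has one pole at the origin (type 1). Velocity error constant K_v = lim_{s→0} s·C(s)G_p(s) = 22.4·12/10 = 26.88.
Steady-state error to a unit ramp: e_ss = 1/K_v = 0.0372.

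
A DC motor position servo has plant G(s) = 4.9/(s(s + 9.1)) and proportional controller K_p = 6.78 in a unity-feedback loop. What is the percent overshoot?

The closed-loop denominator s² + 9.1s + 33.22 gives ω_n = √33.22 = 5.764 and ζ = 9.1/(2ω_n) = 0.7894.
%OS = 100·exp(−πζ/√(1−ζ²)) = 100·exp(−π·0.7894/√0.3768) = 1.76%.

1.76%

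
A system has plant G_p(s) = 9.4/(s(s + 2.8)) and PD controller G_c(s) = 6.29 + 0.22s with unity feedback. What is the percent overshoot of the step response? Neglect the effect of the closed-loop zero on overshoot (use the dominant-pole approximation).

Forward path: (6.29 + 0.22s)·9.4/(s(s+2.8)). The closed-loop characteristic equation is s² + (2.8 + 9.4·0.22)s + 9.4·6.29 = 0.
That is s² + 4.868s + 59.13 = 0, so ω_n = 7.689 rad/s and ζ = 4.868/(2·7.689) = 0.3165.
%OS = 100·exp(−πζ/√(1−ζ²)) = 35.1%.

35.1%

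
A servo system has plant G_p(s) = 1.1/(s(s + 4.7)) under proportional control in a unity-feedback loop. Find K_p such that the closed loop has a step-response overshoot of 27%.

From %OS = 100·exp(−πζ/√(1−ζ²)) = 27%, ζ = −ln(0.27)/√(π²+ln²(0.27)) = 0.3847.
Characteristic equation s² + 4.7s + 1.1K_p = 0 gives ζ = 4.7/(2√(1.1K_p)).
Setting ζ = 0.3847: √(1.1K_p) = 4.7/(2·0.3847) = 6.109, so K_p = 37.32/1.1 = 33.9.

K_p = 33.9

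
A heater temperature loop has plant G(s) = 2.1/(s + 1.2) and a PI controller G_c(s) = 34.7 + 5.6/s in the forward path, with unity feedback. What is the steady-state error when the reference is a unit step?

The open loop G_c(s)G(s) has a pole at the origin (type 1), so the static position error constant is infinite and e_ss = 1/(1+∞) = 0.

0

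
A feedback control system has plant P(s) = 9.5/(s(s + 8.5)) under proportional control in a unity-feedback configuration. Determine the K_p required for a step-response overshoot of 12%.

From %OS = 100·exp(−πζ/√(1−ζ²)) = 12%, ζ = −ln(0.12)/√(π²+ln²(0.12)) = 0.5594.
Characteristic equation s² + 8.5s + 9.5K_p = 0 gives ζ = 8.5/(2√(9.5K_p)).
Setting ζ = 0.5594: √(9.5K_p) = 8.5/(2·0.5594) = 7.597, so K_p = 57.72/9.5 = 6.08.

K_p = 6.08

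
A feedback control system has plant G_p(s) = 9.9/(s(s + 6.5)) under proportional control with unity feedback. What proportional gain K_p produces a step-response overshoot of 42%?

K_p = 15.1

From %OS = 100·exp(−πζ/√(1−ζ²)) = 42%, ζ = −ln(0.42)/√(π²+ln²(0.42)) = 0.2662.
Characteristic equation s² + 6.5s + 9.9K_p = 0 gives ζ = 6.5/(2√(9.9K_p)).
Setting ζ = 0.2662: √(9.9K_p) = 6.5/(2·0.2662) = 12.21, so K_p = 149.1/9.9 = 15.1.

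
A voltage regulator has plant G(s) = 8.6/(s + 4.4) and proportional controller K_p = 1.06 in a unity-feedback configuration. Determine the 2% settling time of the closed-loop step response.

T_s ≈ 0.296 s

Closed-loop transfer function: T(s) = K_p·G(s)/(1 + K_p·G(s)) = 9.116/(s + 4.4 + 9.116) = 9.116/(s + 13.52).
Time constant τ = 1/13.52 = 0.07399 s, so the 2% settling time is about 4τ = 0.296 s.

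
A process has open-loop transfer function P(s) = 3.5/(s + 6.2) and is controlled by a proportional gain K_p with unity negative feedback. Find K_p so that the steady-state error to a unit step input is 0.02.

The loop is type 0, so e_ss(step) = 1/(1 + K_pos) with K_pos = K_p·P(0).
P(0) = 0.5645. Require 1/(1 + K_p·0.5645) = 0.02, so 1 + 0.5645·K_p = 50.
K_p = (50 − 1)/0.5645 = 86.8.

K_p = 86.8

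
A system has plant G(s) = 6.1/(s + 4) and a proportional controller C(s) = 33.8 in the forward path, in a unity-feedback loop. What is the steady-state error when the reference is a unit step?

0.019

The loop is type 0. Static position error constant K_pos = C(0)·G(0) = 33.8·1.525 = 51.54.
Steady-state error to a unit step: e_ss = 1/(1+K_pos) = 1/52.54 = 0.019.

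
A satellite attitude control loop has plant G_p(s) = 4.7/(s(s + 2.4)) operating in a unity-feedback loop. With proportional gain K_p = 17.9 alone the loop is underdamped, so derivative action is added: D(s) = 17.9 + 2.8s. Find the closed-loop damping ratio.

ζ = 0.848

Forward path: (17.9 + 2.8s)·4.7/(s(s+2.4)). The closed-loop characteristic equation is s² + (2.4 + 4.7·2.8)s + 4.7·17.9 = 0.
That is s² + 15.56s + 84.13 = 0, so ω_n = 9.172 rad/s and ζ = 15.56/(2·9.172) = 0.8482.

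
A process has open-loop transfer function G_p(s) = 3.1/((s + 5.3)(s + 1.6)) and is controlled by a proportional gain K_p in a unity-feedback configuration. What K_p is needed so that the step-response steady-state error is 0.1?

Steady-state error for a unit step on this type-0 loop is 1/(1 + K_p·G_p(0)).
G_p(0) = 0.3656. Require 1/(1 + K_p·0.3656) = 0.1, so 1 + 0.3656·K_p = 10.
K_p = (10 − 1)/0.3656 = 24.6.

K_p = 24.6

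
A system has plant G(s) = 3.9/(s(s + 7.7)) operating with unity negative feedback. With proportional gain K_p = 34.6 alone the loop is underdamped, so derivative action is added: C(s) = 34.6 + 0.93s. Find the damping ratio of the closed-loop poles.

Forward path: (34.6 + 0.93s)·3.9/(s(s+7.7)). The closed-loop characteristic equation is s² + (7.7 + 3.9·0.93)s + 3.9·34.6 = 0.
That is s² + 11.33s + 134.9 = 0, so ω_n = 11.62 rad/s and ζ = 11.33/(2·11.62) = 0.4875.

ζ = 0.488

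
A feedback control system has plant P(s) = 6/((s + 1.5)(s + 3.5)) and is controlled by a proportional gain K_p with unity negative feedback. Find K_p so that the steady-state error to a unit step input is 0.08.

Steady-state error for a unit step on this type-0 loop is 1/(1 + K_p·P(0)).
P(0) = 1.143. Require 1/(1 + K_p·1.143) = 0.08, so 1 + 1.143·K_p = 12.5.
K_p = (12.5 − 1)/1.143 = 10.1.

K_p = 10.1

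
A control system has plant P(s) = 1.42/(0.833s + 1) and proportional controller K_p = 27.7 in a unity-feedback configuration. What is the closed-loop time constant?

Closed loop: T(s) = K_p·P/(1+K_p·P) = 39.33/(0.833s + 1 + 39.33), with pole at s = −(1 + 39.33)/0.833 = −48.42.
Closed-loop time constant τ = 1/48.42 = 0.0207 s.

τ = 0.0207 s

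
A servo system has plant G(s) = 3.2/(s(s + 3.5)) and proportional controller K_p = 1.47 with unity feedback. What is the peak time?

T_p = 2.45 s

Closed-loop characteristic equation: s² + 3.5s + 4.704 = 0, so ω_n = 2.169 rad/s and ζ = 3.5/(2·2.169) = 0.8069.
Damped frequency ω_d = ω_n√(1−ζ²) = 1.281 rad/s, so peak time T_p = π/ω_d = 2.45 s.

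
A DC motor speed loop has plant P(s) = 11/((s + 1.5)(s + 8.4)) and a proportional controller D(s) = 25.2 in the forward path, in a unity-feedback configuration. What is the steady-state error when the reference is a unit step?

0.0435

The loop is type 0. Static position error constant K_pos = D(0)·P(0) = 25.2·0.873 = 22.
Steady-state error to a unit step: e_ss = 1/(1+K_pos) = 1/23 = 0.0435.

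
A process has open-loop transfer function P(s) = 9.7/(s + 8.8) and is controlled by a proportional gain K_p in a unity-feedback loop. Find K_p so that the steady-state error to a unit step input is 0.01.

K_p = 89.8

For a type-0 loop with proportional control, e_ss = 1/(1 + K_p·P(0)).
P(0) = 1.102. Require 1/(1 + K_p·1.102) = 0.01, so 1 + 1.102·K_p = 100.
K_p = (100 − 1)/1.102 = 89.8.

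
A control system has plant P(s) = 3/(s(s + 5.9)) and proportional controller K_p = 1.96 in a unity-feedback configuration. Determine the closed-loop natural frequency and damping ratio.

The closed-loop denominator is s(s+5.9) + 1.96·3 = s² + 5.9s + 5.88.
So ω_n² = 5.88 ⇒ ω_n = 2.425 rad/s, and ζ = 5.9/(2ω_n) = 1.22.

ω_n = 2.42 rad/s, ζ = 1.22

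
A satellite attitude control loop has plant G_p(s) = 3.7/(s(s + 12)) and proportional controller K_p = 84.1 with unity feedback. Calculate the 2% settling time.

From 1 + K_pG_p(s) = 0: s² + 12s + 311.2 = 0 ⇒ ω_n = 17.64, ζ = 0.3401.
2% settling time T_s ≈ 4/(ζω_n) = 4/6 = 0.667 s.

T_s ≈ 0.667 s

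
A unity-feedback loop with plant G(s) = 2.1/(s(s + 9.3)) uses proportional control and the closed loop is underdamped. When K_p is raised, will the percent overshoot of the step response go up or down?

increase

Characteristic equation s² + 9.3s + K_p·2.1 = 0: raising K_p raises ω_n while 2ζω_n = 9.3 is fixed, so ζ falls and overshoot grows.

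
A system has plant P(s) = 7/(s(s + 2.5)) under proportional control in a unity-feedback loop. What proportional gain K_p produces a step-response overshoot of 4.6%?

K_p = 0.456

From %OS = 100·exp(−πζ/√(1−ζ²)) = 4.6%, ζ = −ln(0.046)/√(π²+ln²(0.046)) = 0.7.
Characteristic equation s² + 2.5s + 7K_p = 0 gives ζ = 2.5/(2√(7K_p)).
Setting ζ = 0.7: √(7K_p) = 2.5/(2·0.7) = 1.786, so K_p = 3.189/7 = 0.456.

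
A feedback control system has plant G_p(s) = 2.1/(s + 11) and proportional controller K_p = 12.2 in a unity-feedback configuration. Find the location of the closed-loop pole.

s = -36.62

Closed-loop transfer function: T(s) = K_p·G_p(s)/(1 + K_p·G_p(s)) = 25.62/(s + 11 + 25.62) = 25.62/(s + 36.62).
The closed-loop pole is at s = −36.62.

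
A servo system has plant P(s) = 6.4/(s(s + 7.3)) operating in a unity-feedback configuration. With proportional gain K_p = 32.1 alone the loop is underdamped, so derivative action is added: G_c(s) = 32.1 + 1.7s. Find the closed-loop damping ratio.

ζ = 0.634

Forward path: (32.1 + 1.7s)·6.4/(s(s+7.3)). The closed-loop characteristic equation is s² + (7.3 + 6.4·1.7)s + 6.4·32.1 = 0.
That is s² + 18.18s + 205.4 = 0, so ω_n = 14.33 rad/s and ζ = 18.18/(2·14.33) = 0.6342.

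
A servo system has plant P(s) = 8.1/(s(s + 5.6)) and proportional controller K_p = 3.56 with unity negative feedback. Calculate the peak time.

T_p = 0.686 s

Closed-loop characteristic equation: s² + 5.6s + 28.84 = 0, so ω_n = 5.37 rad/s and ζ = 5.6/(2·5.37) = 0.5214.
Damped frequency ω_d = ω_n√(1−ζ²) = 4.582 rad/s, so peak time T_p = π/ω_d = 0.686 s.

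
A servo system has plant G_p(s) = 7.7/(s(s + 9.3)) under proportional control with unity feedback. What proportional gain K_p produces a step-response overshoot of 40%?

From %OS = 100·exp(−πζ/√(1−ζ²)) = 40%, ζ = −ln(0.4)/√(π²+ln²(0.4)) = 0.28.
Characteristic equation s² + 9.3s + 7.7K_p = 0 gives ζ = 9.3/(2√(7.7K_p)).
Setting ζ = 0.28: √(7.7K_p) = 9.3/(2·0.28) = 16.61, so K_p = 275.8/7.7 = 35.8.

K_p = 35.8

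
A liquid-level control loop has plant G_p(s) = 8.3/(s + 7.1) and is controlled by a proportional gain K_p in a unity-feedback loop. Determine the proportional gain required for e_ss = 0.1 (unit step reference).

K_p = 7.7

The loop is type 0, so e_ss(step) = 1/(1 + K_pos) with K_pos = K_p·G_p(0).
G_p(0) = 1.169. Require 1/(1 + K_p·1.169) = 0.1, so 1 + 1.169·K_p = 10.
K_p = (10 − 1)/1.169 = 7.7.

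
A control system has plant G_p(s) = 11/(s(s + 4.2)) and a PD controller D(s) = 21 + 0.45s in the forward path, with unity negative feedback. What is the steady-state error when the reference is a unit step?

The open loop D(s)G_p(s) has a pole at the origin (type 1), so the static position error constant is infinite and e_ss = 1/(1+∞) = 0.

0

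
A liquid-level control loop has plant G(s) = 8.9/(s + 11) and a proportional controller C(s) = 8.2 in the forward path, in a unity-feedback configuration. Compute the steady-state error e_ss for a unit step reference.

The loop is type 0. Static position error constant K_pos = C(0)·G(0) = 8.2·0.8091 = 6.635.
Steady-state error to a unit step: e_ss = 1/(1+K_pos) = 1/7.635 = 0.131.

0.131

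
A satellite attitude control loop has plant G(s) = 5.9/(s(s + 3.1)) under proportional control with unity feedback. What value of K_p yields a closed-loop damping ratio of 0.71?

K_p = 0.808

Closed-loop characteristic equation: s² + 3.1s + K_p·5.9 = 0.
So ω_n = √(5.9K_p) and 2ζω_n = 3.1, giving ζ = 3.1/(2√(5.9K_p)).
Setting ζ = 0.71: √(5.9K_p) = 3.1/(2·0.71) = 2.183, so K_p = 4.766/5.9 = 0.808.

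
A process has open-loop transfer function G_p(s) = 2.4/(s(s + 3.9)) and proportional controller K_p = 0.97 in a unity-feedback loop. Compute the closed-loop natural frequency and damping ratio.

1 + K_p·G_p(s) = 0 gives s² + 3.9s + 2.328 = 0.
Matching s² + 2ζω_n s + ω_n²: ω_n = √2.328 = 1.526 rad/s and 2ζω_n = 3.9, so ζ = 3.9/(2·1.526) = 1.28.

ω_n = 1.53 rad/s, ζ = 1.28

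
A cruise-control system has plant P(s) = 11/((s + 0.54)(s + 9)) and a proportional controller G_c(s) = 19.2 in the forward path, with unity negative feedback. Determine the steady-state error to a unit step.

The loop is type 0. Static position error constant K_pos = G_c(0)·P(0) = 19.2·2.263 = 43.46.
Steady-state error to a unit step: e_ss = 1/(1+K_pos) = 1/44.46 = 0.0225.

0.0225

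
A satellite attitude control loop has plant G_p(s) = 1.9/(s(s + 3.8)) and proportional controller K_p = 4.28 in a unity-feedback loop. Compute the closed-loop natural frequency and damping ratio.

ω_n = 2.85 rad/s, ζ = 0.666

With unity feedback the closed-loop characteristic equation is s² + 3.8s + 4.28·1.9 = s² + 3.8s + 8.132 = 0.
So ω_n² = 8.132 ⇒ ω_n = 2.852 rad/s, and ζ = 3.8/(2ω_n) = 0.666.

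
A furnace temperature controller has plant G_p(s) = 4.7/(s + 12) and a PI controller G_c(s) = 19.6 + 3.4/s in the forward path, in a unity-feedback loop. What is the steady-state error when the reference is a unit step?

0

The open loop G_c(s)G_p(s) has a pole at the origin (type 1), so the static position error constant is infinite and e_ss = 1/(1+∞) = 0.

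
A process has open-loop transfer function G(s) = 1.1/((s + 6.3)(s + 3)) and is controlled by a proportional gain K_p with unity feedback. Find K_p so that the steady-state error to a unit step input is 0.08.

For a type-0 loop with proportional control, e_ss = 1/(1 + K_p·G(0)).
G(0) = 0.0582. Require 1/(1 + K_p·0.0582) = 0.08, so 1 + 0.0582·K_p = 12.5.
K_p = (12.5 − 1)/0.0582 = 198.

K_p = 198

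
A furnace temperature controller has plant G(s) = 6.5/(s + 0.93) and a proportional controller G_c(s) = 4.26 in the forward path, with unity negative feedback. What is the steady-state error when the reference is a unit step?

The loop is type 0. Static position error constant K_pos = G_c(0)·G(0) = 4.26·6.989 = 29.77.
Steady-state error to a unit step: e_ss = 1/(1+K_pos) = 1/30.77 = 0.0325.

0.0325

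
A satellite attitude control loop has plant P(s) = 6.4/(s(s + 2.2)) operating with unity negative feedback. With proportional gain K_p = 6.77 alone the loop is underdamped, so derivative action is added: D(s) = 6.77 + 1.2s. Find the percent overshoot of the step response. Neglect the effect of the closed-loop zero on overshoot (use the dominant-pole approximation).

2.82%

Forward path: (6.77 + 1.2s)·6.4/(s(s+2.2)). The closed-loop characteristic equation is s² + (2.2 + 6.4·1.2)s + 6.4·6.77 = 0.
That is s² + 9.88s + 43.33 = 0, so ω_n = 6.582 rad/s and ζ = 9.88/(2·6.582) = 0.7505.
%OS = 100·exp(−πζ/√(1−ζ²)) = 2.82%.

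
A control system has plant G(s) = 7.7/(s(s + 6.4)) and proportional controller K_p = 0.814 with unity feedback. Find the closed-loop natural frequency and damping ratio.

ω_n = 2.5 rad/s, ζ = 1.28

1 + K_p·G(s) = 0 gives s² + 6.4s + 6.268 = 0.
Matching s² + 2ζω_n s + ω_n²: ω_n = √6.268 = 2.504 rad/s and 2ζω_n = 6.4, so ζ = 6.4/(2·2.504) = 1.28.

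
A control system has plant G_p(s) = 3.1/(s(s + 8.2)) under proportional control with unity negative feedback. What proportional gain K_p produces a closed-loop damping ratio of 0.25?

Closed-loop characteristic equation: s² + 8.2s + K_p·3.1 = 0.
So ω_n = √(3.1K_p) and 2ζω_n = 8.2, giving ζ = 8.2/(2√(3.1K_p)).
Setting ζ = 0.25: √(3.1K_p) = 8.2/(2·0.25) = 16.4, so K_p = 269/3.1 = 86.8.

K_p = 86.8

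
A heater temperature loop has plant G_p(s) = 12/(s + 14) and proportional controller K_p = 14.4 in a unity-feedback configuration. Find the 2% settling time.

Closed-loop transfer function: T(s) = K_p·G_p(s)/(1 + K_p·G_p(s)) = 172.8/(s + 14 + 172.8) = 172.8/(s + 186.8).
Time constant τ = 1/186.8 = 0.005353 s, so the 2% settling time is about 4τ = 0.0214 s.

T_s ≈ 0.0214 s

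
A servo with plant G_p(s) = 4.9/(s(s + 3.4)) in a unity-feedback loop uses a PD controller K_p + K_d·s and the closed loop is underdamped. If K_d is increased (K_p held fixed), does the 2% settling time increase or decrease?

decrease

Characteristic equation s² + (3.4 + 4.9K_d)s + 4.9K_p = 0: raising K_d increases ζω_n = (3.4+4.9K_d)/2 while the loop stays underdamped, so T_s ≈ 4/(ζω_n) decreases.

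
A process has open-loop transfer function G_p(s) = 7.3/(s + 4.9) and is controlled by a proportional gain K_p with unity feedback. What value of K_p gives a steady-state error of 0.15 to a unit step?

For a type-0 loop with proportional control, e_ss = 1/(1 + K_p·G_p(0)).
G_p(0) = 1.49. Require 1/(1 + K_p·1.49) = 0.15, so 1 + 1.49·K_p = 6.667.
K_p = (6.667 − 1)/1.49 = 3.8.

K_p = 3.8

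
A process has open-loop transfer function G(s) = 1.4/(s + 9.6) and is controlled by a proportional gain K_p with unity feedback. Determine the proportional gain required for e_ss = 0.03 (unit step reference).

K_p = 222

Steady-state error for a unit step on this type-0 loop is 1/(1 + K_p·G(0)).
G(0) = 0.1458. Require 1/(1 + K_p·0.1458) = 0.03, so 1 + 0.1458·K_p = 33.33.
K_p = (33.33 − 1)/0.1458 = 222.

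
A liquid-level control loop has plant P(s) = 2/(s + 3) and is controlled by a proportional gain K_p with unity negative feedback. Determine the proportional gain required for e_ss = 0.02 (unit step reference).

K_p = 73.5

The loop is type 0, so e_ss(step) = 1/(1 + K_pos) with K_pos = K_p·P(0).
P(0) = 0.6667. Require 1/(1 + K_p·0.6667) = 0.02, so 1 + 0.6667·K_p = 50.
K_p = (50 − 1)/0.6667 = 73.5.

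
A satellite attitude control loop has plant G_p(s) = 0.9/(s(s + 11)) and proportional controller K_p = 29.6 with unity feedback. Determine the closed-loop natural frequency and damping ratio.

ω_n = 5.16 rad/s, ζ = 1.07

With unity feedback the closed-loop characteristic equation is s² + 11s + 29.6·0.9 = s² + 11s + 26.64 = 0.
Matching s² + 2ζω_n s + ω_n²: ω_n = √26.64 = 5.161 rad/s and 2ζω_n = 11, so ζ = 11/(2·5.161) = 1.07.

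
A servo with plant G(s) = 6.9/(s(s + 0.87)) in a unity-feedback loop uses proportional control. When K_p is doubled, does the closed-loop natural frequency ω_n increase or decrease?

ω_n = √(6.9·K_p), which grows with K_p.

increase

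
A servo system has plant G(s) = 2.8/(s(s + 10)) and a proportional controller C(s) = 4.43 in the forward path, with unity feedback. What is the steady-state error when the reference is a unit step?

0

The open loop C(s)G(s) has a pole at the origin (type 1), so the static position error constant is infinite and e_ss = 1/(1+∞) = 0.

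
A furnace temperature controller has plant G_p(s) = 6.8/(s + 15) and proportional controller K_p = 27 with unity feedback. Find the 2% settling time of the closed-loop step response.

Closed-loop transfer function: T(s) = K_p·G_p(s)/(1 + K_p·G_p(s)) = 183.6/(s + 15 + 183.6) = 183.6/(s + 198.6).
Time constant τ = 1/198.6 = 0.005035 s, so the 2% settling time is about 4τ = 0.0201 s.

T_s ≈ 0.0201 s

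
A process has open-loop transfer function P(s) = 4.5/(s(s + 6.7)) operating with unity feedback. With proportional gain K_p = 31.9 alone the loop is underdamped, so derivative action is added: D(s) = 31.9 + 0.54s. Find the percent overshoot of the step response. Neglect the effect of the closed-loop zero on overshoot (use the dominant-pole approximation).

Forward path: (31.9 + 0.54s)·4.5/(s(s+6.7)). The closed-loop characteristic equation is s² + (6.7 + 4.5·0.54)s + 4.5·31.9 = 0.
That is s² + 9.13s + 143.5 = 0, so ω_n = 11.98 rad/s and ζ = 9.13/(2·11.98) = 0.381.
%OS = 100·exp(−πζ/√(1−ζ²)) = 27.4%.

27.4%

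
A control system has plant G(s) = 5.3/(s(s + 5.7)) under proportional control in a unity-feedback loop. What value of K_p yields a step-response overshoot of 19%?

From %OS = 100·exp(−πζ/√(1−ζ²)) = 19%, ζ = −ln(0.19)/√(π²+ln²(0.19)) = 0.4673.
Characteristic equation s² + 5.7s + 5.3K_p = 0 gives ζ = 5.7/(2√(5.3K_p)).
Setting ζ = 0.4673: √(5.3K_p) = 5.7/(2·0.4673) = 6.098, so K_p = 37.19/5.3 = 7.02.

K_p = 7.02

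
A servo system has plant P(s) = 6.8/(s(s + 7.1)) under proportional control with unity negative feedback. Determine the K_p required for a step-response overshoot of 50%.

From %OS = 100·exp(−πζ/√(1−ζ²)) = 50%, ζ = −ln(0.5)/√(π²+ln²(0.5)) = 0.2155.
Characteristic equation s² + 7.1s + 6.8K_p = 0 gives ζ = 7.1/(2√(6.8K_p)).
Setting ζ = 0.2155: √(6.8K_p) = 7.1/(2·0.2155) = 16.48, so K_p = 271.5/6.8 = 39.9.

K_p = 39.9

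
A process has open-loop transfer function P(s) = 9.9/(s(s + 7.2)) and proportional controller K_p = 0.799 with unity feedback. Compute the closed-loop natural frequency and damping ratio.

ω_n = 2.81 rad/s, ζ = 1.28

1 + K_p·P(s) = 0 gives s² + 7.2s + 7.91 = 0.
Matching s² + 2ζω_n s + ω_n²: ω_n = √7.91 = 2.812 rad/s and 2ζω_n = 7.2, so ζ = 7.2/(2·2.812) = 1.28.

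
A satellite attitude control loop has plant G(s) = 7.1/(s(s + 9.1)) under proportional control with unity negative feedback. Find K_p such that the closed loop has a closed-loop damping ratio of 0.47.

K_p = 13.2

Closed-loop characteristic equation: s² + 9.1s + K_p·7.1 = 0.
So ω_n = √(7.1K_p) and 2ζω_n = 9.1, giving ζ = 9.1/(2√(7.1K_p)).
Setting ζ = 0.47: √(7.1K_p) = 9.1/(2·0.47) = 9.681, so K_p = 93.72/7.1 = 13.2.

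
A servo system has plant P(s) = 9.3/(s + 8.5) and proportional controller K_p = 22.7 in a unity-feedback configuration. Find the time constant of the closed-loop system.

τ = 0.00455 s

Closed-loop transfer function: T(s) = K_p·P(s)/(1 + K_p·P(s)) = 211.1/(s + 8.5 + 211.1) = 211.1/(s + 219.6).
Time constant τ = 1/219.6 = 0.00455 s.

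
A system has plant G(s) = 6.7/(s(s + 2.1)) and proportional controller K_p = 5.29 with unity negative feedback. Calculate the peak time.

Closed-loop characteristic equation: s² + 2.1s + 35.44 = 0, so ω_n = 5.953 rad/s and ζ = 2.1/(2·5.953) = 0.1764.
Damped frequency ω_d = ω_n√(1−ζ²) = 5.86 rad/s, so peak time T_p = π/ω_d = 0.536 s.

T_p = 0.536 s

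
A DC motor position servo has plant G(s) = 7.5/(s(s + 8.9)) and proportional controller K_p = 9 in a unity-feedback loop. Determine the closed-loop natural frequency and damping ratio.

ω_n = 8.22 rad/s, ζ = 0.542

The closed-loop denominator is s(s+8.9) + 9·7.5 = s² + 8.9s + 67.5.
Matching s² + 2ζω_n s + ω_n²: ω_n = √67.5 = 8.216 rad/s and 2ζω_n = 8.9, so ζ = 8.9/(2·8.216) = 0.542.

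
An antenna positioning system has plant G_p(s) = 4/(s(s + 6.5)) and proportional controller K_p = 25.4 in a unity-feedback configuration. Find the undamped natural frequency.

ω_n = 10.1 rad/s

With unity feedback the closed-loop characteristic equation is s² + 6.5s + 25.4·4 = s² + 6.5s + 101.6 = 0.
So ω_n² = 101.6 ⇒ ω_n = 10.08 rad/s, and ζ = 6.5/(2ω_n) = 0.322.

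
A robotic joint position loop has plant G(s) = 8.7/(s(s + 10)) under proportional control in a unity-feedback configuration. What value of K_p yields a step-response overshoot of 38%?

From %OS = 100·exp(−πζ/√(1−ζ²)) = 38%, ζ = −ln(0.38)/√(π²+ln²(0.38)) = 0.2943.
Characteristic equation s² + 10s + 8.7K_p = 0 gives ζ = 10/(2√(8.7K_p)).
Setting ζ = 0.2943: √(8.7K_p) = 10/(2·0.2943) = 16.99, so K_p = 288.5/8.7 = 33.2.

K_p = 33.2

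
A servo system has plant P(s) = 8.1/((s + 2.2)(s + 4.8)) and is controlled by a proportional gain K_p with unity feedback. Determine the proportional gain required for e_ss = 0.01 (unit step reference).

Steady-state error for a unit step on this type-0 loop is 1/(1 + K_p·P(0)).
P(0) = 0.767. Require 1/(1 + K_p·0.767) = 0.01, so 1 + 0.767·K_p = 100.
K_p = (100 − 1)/0.767 = 129.

K_p = 129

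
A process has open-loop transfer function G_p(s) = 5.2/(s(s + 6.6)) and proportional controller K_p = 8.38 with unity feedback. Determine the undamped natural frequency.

ω_n = 6.6 rad/s

With unity feedback the closed-loop characteristic equation is s² + 6.6s + 8.38·5.2 = s² + 6.6s + 43.58 = 0.
So ω_n² = 43.58 ⇒ ω_n = 6.601 rad/s, and ζ = 6.6/(2ω_n) = 0.5.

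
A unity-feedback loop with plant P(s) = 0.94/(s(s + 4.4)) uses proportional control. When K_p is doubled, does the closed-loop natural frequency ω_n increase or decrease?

ω_n = √(0.94·K_p), which grows with K_p.

increase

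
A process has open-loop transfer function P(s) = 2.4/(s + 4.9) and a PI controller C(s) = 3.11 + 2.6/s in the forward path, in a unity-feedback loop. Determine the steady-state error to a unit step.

0

The open loop C(s)P(s) has a pole at the origin (type 1), so the static position error constant is infinite and e_ss = 1/(1+∞) = 0.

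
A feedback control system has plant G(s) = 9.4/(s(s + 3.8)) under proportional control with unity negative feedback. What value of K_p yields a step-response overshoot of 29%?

From %OS = 100·exp(−πζ/√(1−ζ²)) = 29%, ζ = −ln(0.29)/√(π²+ln²(0.29)) = 0.3666.
Characteristic equation s² + 3.8s + 9.4K_p = 0 gives ζ = 3.8/(2√(9.4K_p)).
Setting ζ = 0.3666: √(9.4K_p) = 3.8/(2·0.3666) = 5.183, so K_p = 26.86/9.4 = 2.86.

K_p = 2.86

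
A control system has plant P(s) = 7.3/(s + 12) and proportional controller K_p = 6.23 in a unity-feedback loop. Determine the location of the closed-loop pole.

Closed-loop transfer function: T(s) = K_p·P(s)/(1 + K_p·P(s)) = 45.48/(s + 12 + 45.48) = 45.48/(s + 57.48).
The closed-loop pole is at s = −57.48.

s = -57.48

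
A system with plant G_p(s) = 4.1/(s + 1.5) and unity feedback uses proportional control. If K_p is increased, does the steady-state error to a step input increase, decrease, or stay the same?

decrease

The position error constant K_pos = K_p·G_p(0) grows with K_p, and e_ss = 1/(1+K_pos) falls.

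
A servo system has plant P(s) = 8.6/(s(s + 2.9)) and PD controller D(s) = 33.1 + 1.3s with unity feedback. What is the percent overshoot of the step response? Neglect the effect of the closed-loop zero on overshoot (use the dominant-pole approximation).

Forward path: (33.1 + 1.3s)·8.6/(s(s+2.9)). The closed-loop characteristic equation is s² + (2.9 + 8.6·1.3)s + 8.6·33.1 = 0.
That is s² + 14.08s + 284.7 = 0, so ω_n = 16.87 rad/s and ζ = 14.08/(2·16.87) = 0.4173.
%OS = 100·exp(−πζ/√(1−ζ²)) = 23.6%.

23.6%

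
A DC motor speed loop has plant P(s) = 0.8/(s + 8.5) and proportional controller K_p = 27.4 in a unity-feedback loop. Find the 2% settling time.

T_s ≈ 0.131 s

Closed-loop transfer function: T(s) = K_p·P(s)/(1 + K_p·P(s)) = 21.92/(s + 8.5 + 21.92) = 21.92/(s + 30.42).
Time constant τ = 1/30.42 = 0.03287 s, so the 2% settling time is about 4τ = 0.131 s.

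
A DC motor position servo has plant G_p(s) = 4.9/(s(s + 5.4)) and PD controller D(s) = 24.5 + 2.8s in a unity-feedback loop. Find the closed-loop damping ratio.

Forward path: (24.5 + 2.8s)·4.9/(s(s+5.4)). The closed-loop characteristic equation is s² + (5.4 + 4.9·2.8)s + 4.9·24.5 = 0.
That is s² + 19.12s + 120.1 = 0, so ω_n = 10.96 rad/s and ζ = 19.12/(2·10.96) = 0.8725.

ζ = 0.873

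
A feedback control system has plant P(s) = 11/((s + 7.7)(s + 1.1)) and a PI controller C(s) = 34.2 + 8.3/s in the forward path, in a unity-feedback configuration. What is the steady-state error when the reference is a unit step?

0

The open loop C(s)P(s) has a pole at the origin (type 1), so the static position error constant is infinite and e_ss = 1/(1+∞) = 0.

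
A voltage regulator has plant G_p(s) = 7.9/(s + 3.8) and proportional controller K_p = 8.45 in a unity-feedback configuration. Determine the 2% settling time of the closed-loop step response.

T_s ≈ 0.0567 s

Closed-loop transfer function: T(s) = K_p·G_p(s)/(1 + K_p·G_p(s)) = 66.75/(s + 3.8 + 66.75) = 66.75/(s + 70.55).
Time constant τ = 1/70.55 = 0.01417 s, so the 2% settling time is about 4τ = 0.0567 s.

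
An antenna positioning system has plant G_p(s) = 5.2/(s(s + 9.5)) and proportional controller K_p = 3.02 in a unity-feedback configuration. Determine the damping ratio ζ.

1 + K_p·G_p(s) = 0 gives s² + 9.5s + 15.7 = 0.
Matching s² + 2ζω_n s + ω_n²: ω_n = √15.7 = 3.963 rad/s and 2ζω_n = 9.5, so ζ = 9.5/(2·3.963) = 1.2.

ζ = 1.2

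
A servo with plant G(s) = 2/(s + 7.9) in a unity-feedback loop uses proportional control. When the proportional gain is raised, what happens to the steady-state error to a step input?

decrease

e_ss = 1/(1 + K_p·G(0)); a larger K_p raises the denominator, so e_ss decreases.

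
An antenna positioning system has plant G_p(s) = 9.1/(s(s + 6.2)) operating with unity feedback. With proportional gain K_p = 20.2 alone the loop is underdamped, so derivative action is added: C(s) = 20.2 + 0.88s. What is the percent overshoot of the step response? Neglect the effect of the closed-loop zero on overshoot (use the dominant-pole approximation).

14.5%

Forward path: (20.2 + 0.88s)·9.1/(s(s+6.2)). The closed-loop characteristic equation is s² + (6.2 + 9.1·0.88)s + 9.1·20.2 = 0.
That is s² + 14.21s + 183.8 = 0, so ω_n = 13.56 rad/s and ζ = 14.21/(2·13.56) = 0.524.
%OS = 100·exp(−πζ/√(1−ζ²)) = 14.5%.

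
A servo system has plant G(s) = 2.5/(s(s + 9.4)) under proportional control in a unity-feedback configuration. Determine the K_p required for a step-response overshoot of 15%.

From %OS = 100·exp(−πζ/√(1−ζ²)) = 15%, ζ = −ln(0.15)/√(π²+ln²(0.15)) = 0.5169.
Characteristic equation s² + 9.4s + 2.5K_p = 0 gives ζ = 9.4/(2√(2.5K_p)).
Setting ζ = 0.5169: √(2.5K_p) = 9.4/(2·0.5169) = 9.092, so K_p = 82.67/2.5 = 33.1.

K_p = 33.1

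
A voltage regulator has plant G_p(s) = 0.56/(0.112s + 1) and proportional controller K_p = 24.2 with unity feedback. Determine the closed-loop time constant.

Closed loop: T(s) = K_p·G_p/(1+K_p·G_p) = 13.55/(0.112s + 1 + 13.55), with pole at s = −(1 + 13.55)/0.112 = −129.9.
Closed-loop time constant τ = 1/129.9 = 0.0077 s.

τ = 0.0077 s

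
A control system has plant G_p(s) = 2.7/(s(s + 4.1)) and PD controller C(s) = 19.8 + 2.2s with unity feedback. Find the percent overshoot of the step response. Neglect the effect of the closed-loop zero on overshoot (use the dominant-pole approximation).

5.15%

Forward path: (19.8 + 2.2s)·2.7/(s(s+4.1)). The closed-loop characteristic equation is s² + (4.1 + 2.7·2.2)s + 2.7·19.8 = 0.
That is s² + 10.04s + 53.46 = 0, so ω_n = 7.312 rad/s and ζ = 10.04/(2·7.312) = 0.6866.
%OS = 100·exp(−πζ/√(1−ζ²)) = 5.15%.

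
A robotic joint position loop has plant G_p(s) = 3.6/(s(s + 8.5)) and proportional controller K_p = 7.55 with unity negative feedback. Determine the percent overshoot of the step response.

1.2%

From 1 + K_pG_p(s) = 0: s² + 8.5s + 27.18 = 0 ⇒ ω_n = 5.213, ζ = 0.8152.
%OS = 100·exp(−πζ/√(1−ζ²)) = 100·exp(−π·0.8152/√0.3354) = 1.2%.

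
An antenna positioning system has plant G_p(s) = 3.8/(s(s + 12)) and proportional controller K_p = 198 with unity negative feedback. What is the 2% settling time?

The closed-loop denominator s² + 12s + 752.4 gives ω_n = √752.4 = 27.43 and ζ = 12/(2ω_n) = 0.2187.
2% settling time T_s ≈ 4/(ζω_n) = 4/6 = 0.667 s.

T_s ≈ 0.667 s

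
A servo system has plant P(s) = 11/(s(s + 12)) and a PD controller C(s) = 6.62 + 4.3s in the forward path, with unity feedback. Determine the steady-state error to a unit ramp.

0.165

The loop has one pole at the origin (type 1). Velocity error constant K_v = lim_{s→0} s·C(s)P(s) = 6.62·11/12 = 6.068.
Steady-state error to a unit ramp: e_ss = 1/K_v = 0.165.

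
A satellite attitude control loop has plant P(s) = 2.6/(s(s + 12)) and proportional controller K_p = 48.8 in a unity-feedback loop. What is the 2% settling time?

From 1 + K_pP(s) = 0: s² + 12s + 126.9 = 0 ⇒ ω_n = 11.26, ζ = 0.5327.
2% settling time T_s ≈ 4/(ζω_n) = 4/6 = 0.667 s.

T_s ≈ 0.667 s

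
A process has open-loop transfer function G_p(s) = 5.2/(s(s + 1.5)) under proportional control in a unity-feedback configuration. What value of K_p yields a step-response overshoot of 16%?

K_p = 0.426

From %OS = 100·exp(−πζ/√(1−ζ²)) = 16%, ζ = −ln(0.16)/√(π²+ln²(0.16)) = 0.5039.
Characteristic equation s² + 1.5s + 5.2K_p = 0 gives ζ = 1.5/(2√(5.2K_p)).
Setting ζ = 0.5039: √(5.2K_p) = 1.5/(2·0.5039) = 1.488, so K_p = 2.216/5.2 = 0.426.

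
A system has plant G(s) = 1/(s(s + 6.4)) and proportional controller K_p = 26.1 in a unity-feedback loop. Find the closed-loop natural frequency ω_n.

With unity feedback the closed-loop characteristic equation is s² + 6.4s + 26.1·1 = s² + 6.4s + 26.1 = 0.
So ω_n² = 26.1 ⇒ ω_n = 5.109 rad/s, and ζ = 6.4/(2ω_n) = 0.626.

ω_n = 5.11 rad/s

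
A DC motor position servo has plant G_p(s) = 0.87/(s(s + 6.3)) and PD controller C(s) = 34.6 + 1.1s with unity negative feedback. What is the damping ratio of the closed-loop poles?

ζ = 0.661

Forward path: (34.6 + 1.1s)·0.87/(s(s+6.3)). The closed-loop characteristic equation is s² + (6.3 + 0.87·1.1)s + 0.87·34.6 = 0.
That is s² + 7.257s + 30.1 = 0, so ω_n = 5.487 rad/s and ζ = 7.257/(2·5.487) = 0.6613.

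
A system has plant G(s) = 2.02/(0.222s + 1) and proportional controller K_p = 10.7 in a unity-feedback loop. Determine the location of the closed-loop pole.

Closed loop: T(s) = K_p·G/(1+K_p·G) = 21.61/(0.222s + 1 + 21.61), with pole at s = −(1 + 21.61)/0.222 = −101.9.

s = -101.9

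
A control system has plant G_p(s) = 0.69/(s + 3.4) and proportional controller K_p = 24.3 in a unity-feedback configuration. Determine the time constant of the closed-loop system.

Closed-loop transfer function: T(s) = K_p·G_p(s)/(1 + K_p·G_p(s)) = 16.77/(s + 3.4 + 16.77) = 16.77/(s + 20.17).
Time constant τ = 1/20.17 = 0.0496 s.

τ = 0.0496 s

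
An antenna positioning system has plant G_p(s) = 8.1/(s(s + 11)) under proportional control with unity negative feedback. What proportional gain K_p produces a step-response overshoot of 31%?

From %OS = 100·exp(−πζ/√(1−ζ²)) = 31%, ζ = −ln(0.31)/√(π²+ln²(0.31)) = 0.3493.
Characteristic equation s² + 11s + 8.1K_p = 0 gives ζ = 11/(2√(8.1K_p)).
Setting ζ = 0.3493: √(8.1K_p) = 11/(2·0.3493) = 15.75, so K_p = 247.9/8.1 = 30.6.

K_p = 30.6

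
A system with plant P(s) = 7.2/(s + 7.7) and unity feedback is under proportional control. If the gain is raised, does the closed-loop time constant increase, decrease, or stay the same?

decrease

Closed-loop pole is at s = −(7.7+K_p·7.2); larger K_p moves it further left, so τ = 1/(7.7+K_p·7.2) decreases.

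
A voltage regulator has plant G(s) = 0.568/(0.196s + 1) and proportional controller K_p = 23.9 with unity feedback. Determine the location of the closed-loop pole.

Closed loop: T(s) = K_p·G/(1+K_p·G) = 13.58/(0.196s + 1 + 13.58), with pole at s = −(1 + 13.58)/0.196 = −74.36.

s = -74.36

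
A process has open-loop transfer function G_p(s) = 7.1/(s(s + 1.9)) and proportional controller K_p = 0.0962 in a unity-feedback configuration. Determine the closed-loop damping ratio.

1 + K_p·G_p(s) = 0 gives s² + 1.9s + 0.683 = 0.
Matching s² + 2ζω_n s + ω_n²: ω_n = √0.683 = 0.8265 rad/s and 2ζω_n = 1.9, so ζ = 1.9/(2·0.8265) = 1.15.

ζ = 1.15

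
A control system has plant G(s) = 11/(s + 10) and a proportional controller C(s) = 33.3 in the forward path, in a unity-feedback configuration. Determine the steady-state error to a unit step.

0.0266

The loop is type 0. Static position error constant K_pos = C(0)·G(0) = 33.3·1.1 = 36.63.
Steady-state error to a unit step: e_ss = 1/(1+K_pos) = 1/37.63 = 0.0266.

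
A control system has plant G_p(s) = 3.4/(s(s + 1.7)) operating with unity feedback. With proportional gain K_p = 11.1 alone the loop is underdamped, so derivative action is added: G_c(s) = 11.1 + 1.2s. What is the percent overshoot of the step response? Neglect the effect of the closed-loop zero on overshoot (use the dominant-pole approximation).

18.7%

Forward path: (11.1 + 1.2s)·3.4/(s(s+1.7)). The closed-loop characteristic equation is s² + (1.7 + 3.4·1.2)s + 3.4·11.1 = 0.
That is s² + 5.78s + 37.74 = 0, so ω_n = 6.143 rad/s and ζ = 5.78/(2·6.143) = 0.4704.
%OS = 100·exp(−πζ/√(1−ζ²)) = 18.7%.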